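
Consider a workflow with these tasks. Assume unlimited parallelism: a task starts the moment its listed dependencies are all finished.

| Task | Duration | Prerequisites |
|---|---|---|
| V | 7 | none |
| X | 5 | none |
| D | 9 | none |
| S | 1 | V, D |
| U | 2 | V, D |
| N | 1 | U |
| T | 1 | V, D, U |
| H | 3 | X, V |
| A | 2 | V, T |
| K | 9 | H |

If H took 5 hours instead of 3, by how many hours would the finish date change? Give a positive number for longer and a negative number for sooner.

The binding path is V→H→K = 7+3+9 = 19; finish at 19 hours.
Since H is critical, the +2 change carries straight to that chain (now 21 hours).
No other chain overtakes it, so the finish is 21 hours.
Change in finish: 21 − 19 = +2 hours.

2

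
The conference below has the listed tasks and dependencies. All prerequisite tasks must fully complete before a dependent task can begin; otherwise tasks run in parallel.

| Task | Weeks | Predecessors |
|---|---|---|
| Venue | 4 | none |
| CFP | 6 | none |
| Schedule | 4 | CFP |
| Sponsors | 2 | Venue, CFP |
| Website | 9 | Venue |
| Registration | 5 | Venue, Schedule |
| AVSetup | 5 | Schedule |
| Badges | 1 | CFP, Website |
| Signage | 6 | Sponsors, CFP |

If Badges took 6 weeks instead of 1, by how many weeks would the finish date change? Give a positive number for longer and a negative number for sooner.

Critical path before the change: CFP→Schedule→Registration = 6+4+5 = 15 giving 15 weeks.
Badges has 1 week of float (longest path through it is 14).
New critical path: Venue→Website→Badges = 4+9+6 = 19 ⇒ 19 weeks.
Change in finish: 19 − 15 = +4 weeks.

4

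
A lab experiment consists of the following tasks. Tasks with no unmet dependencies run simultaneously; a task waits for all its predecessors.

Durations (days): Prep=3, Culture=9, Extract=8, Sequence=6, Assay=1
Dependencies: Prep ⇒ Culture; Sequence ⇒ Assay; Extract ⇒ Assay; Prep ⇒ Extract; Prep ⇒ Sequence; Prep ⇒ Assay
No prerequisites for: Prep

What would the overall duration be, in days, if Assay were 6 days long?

As given, the longest chain is Prep→Extract→Assay = 3+8+1 = 12, so the finish is 12 days.
Since Assay is critical, the +5 change carries straight to that chain (now 17 days).
That remains the longest chain; total 17 days.

17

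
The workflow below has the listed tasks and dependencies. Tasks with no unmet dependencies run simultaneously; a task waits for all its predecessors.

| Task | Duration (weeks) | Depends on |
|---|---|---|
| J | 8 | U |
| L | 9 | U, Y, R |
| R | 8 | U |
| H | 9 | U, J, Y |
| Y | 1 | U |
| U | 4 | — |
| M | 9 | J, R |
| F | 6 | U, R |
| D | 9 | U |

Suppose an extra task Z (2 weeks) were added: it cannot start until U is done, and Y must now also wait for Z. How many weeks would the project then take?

Originally the project takes 21 weeks.
With Z inserted, Y now waits for max(U, Z).
New critical path: U→R→M = 4+8+9 = 21 ⇒ 21 weeks.

21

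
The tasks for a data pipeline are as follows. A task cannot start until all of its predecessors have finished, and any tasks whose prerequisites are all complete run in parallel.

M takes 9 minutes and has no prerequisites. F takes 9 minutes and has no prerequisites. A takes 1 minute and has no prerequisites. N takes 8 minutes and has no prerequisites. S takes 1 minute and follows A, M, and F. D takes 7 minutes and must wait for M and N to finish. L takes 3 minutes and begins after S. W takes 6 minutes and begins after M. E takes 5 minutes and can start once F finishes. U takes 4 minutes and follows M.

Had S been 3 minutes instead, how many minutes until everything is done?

Baseline: M→D = 9+7 = 16 → 16 minutes.
S has 3 minutes of float (longest path through it is 13).
The critical path is still M→D; finish is now 16 minutes.

16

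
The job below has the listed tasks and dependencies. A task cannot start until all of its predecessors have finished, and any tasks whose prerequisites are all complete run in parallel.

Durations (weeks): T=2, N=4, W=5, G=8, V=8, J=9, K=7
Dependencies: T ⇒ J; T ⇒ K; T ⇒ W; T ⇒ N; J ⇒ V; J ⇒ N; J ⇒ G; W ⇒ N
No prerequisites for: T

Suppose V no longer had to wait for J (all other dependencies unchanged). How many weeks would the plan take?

Original critical path: T→J→V = 2+9+8 = 19 ⇒ 19 weeks.
Without J→V, V's earliest start moves from 11 to 0.
The longest chain is now T→J→G = 2+9+8 = 19, so the plan takes 19 weeks.

19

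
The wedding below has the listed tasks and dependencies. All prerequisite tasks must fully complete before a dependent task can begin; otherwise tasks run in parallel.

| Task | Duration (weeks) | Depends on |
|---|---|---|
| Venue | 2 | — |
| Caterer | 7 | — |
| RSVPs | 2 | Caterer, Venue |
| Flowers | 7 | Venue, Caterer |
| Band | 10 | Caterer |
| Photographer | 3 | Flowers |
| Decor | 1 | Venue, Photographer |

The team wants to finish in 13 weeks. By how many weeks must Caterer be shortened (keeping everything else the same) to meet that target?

Current finish: 18 weeks; target: 13.
Caterer is on every critical path, so each week cut from Caterer cuts the finish by one (this holds down to a finish of 13).
Need 18 − 13 = 5 weeks off Caterer → Caterer becomes 2 weeks, finish becomes 13.

5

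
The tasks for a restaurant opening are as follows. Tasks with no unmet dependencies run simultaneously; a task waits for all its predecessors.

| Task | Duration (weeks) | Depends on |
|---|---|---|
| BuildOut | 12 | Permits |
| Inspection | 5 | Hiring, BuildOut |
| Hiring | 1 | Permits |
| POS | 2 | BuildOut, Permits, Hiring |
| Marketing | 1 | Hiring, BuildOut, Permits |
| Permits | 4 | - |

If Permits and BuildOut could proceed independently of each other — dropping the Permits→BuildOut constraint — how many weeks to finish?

Before: longest chain Permits→BuildOut→Inspection = 4+12+5 = 21, finish 21.
Without Permits→BuildOut, BuildOut's earliest start moves from 4 to 0.
New critical path: BuildOut→Inspection = 12+5 = 17 ⇒ 17 weeks.

17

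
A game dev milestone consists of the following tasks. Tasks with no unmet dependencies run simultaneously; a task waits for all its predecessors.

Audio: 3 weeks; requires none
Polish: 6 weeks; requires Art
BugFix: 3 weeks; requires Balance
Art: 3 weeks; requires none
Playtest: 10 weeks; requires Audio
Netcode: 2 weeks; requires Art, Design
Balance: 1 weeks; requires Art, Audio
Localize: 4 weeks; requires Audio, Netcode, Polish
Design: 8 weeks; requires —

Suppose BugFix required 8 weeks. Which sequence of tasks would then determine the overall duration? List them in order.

As given, the longest chain is Design→Netcode→Localize = 8+2+4 = 14, so the finish is 14 weeks.
BugFix is off the critical path — its longest chain is 7 weeks, giving 7 of slack.
No other chain overtakes it, so the finish is 14 weeks.

Design, Netcode, Localize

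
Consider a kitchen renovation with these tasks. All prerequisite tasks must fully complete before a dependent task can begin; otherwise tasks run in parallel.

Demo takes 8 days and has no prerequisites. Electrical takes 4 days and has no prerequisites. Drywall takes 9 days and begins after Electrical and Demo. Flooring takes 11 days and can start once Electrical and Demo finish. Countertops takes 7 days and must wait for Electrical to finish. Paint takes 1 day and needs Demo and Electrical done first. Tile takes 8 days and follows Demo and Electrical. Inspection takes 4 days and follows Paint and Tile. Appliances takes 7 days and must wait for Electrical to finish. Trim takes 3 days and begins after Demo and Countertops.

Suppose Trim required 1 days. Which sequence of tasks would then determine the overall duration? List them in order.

Baseline: Demo→Tile→Inspection = 8+8+4 = 20 → 20 days.
Trim has 6 days of float (longest path through it is 14).
No other chain overtakes it, so the finish is 20 days.

Demo, Tile, Inspection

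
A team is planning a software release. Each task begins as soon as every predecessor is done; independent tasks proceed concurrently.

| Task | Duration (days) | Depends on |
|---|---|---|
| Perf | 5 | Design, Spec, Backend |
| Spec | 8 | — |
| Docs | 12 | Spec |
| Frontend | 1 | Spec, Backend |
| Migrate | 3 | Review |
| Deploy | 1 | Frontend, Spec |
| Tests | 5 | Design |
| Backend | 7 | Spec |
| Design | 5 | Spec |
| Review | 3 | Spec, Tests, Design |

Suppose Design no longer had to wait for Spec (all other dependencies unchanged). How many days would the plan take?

Original critical path: Spec→Design→Tests→Review→Migrate = 8+5+5+3+3 = 24 ⇒ 24 days.
Without Spec→Design, Design's earliest start moves from 8 to 0.
New critical path: Spec→Backend→Perf = 8+7+5 = 20 ⇒ 20 days.

20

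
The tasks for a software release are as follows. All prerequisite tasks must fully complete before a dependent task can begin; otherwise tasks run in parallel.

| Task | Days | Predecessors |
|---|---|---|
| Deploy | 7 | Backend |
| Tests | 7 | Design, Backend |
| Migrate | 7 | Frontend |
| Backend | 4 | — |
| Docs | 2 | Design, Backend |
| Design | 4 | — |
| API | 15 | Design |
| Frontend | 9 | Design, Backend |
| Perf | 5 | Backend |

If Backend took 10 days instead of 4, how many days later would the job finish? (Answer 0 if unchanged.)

6

As given, the longest chain is Backend→Frontend→Migrate = 4+9+7 = 20, so the finish is 20 days.
Backend is on the critical path; changing it to 10 makes that path 26 days.
The critical path is still Backend→Frontend→Migrate; finish is now 26 days.
Change in finish: 26 − 20 = +6 days.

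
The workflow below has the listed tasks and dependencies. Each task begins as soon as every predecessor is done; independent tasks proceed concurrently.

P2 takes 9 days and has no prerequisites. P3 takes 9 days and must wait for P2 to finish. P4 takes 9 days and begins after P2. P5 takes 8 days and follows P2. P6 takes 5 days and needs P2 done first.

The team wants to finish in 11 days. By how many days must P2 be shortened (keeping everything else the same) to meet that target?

Current finish: 18 days; target: 11.
P2 is on every critical path, so each day cut from P2 cuts the finish by one (this holds down to a finish of 10).
Need 18 − 11 = 7 days off P2 → P2 becomes 2 days, finish becomes 11.

7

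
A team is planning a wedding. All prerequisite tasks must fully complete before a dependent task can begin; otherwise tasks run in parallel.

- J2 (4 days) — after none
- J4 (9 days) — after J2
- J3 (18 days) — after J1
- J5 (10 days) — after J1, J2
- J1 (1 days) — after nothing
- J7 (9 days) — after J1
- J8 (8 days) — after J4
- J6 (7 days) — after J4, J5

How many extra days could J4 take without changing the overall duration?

0

The longest chain is J2→J4→J8 = 4+9+8 = 21; overall finish 21 days.
Longest path through J4: 21 days (earliest finish 13, latest finish 13).
So J4 can slip 13 − 13 = 0 days.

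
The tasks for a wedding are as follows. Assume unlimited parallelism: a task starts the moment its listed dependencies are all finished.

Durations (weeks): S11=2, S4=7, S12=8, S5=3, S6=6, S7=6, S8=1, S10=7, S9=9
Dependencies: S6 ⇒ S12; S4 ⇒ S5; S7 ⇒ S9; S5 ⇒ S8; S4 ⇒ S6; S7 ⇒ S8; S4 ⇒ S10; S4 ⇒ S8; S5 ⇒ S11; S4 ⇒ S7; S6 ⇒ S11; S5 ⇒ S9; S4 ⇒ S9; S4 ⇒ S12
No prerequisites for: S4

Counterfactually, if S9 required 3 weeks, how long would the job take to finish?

21

Baseline: S4→S7→S9 = 7+6+9 = 22 → 22 weeks.
Since S9 is critical, the -6 change carries straight to that chain (now 16 weeks).
New critical path: S4→S6→S12 = 7+6+8 = 21 ⇒ 21 weeks.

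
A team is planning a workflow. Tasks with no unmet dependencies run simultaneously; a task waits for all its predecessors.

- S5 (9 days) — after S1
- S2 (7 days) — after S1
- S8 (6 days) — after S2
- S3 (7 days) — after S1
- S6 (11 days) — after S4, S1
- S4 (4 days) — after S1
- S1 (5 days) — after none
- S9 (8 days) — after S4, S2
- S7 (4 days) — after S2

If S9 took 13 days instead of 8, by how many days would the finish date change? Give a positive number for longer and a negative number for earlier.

The binding path is S1→S2→S9 = 5+7+8 = 20; finish at 20 days.
S9 lies on that path, so at 13 days the path becomes 25 days.
No other chain overtakes it, so the finish is 25 days.
Change in finish: 25 − 20 = +5 days.

5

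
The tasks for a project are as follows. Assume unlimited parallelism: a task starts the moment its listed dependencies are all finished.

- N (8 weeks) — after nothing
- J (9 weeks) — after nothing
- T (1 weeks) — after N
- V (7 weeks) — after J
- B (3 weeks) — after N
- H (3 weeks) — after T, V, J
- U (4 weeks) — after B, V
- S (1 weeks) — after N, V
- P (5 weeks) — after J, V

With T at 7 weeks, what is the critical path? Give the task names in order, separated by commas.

J, V, P

The binding path is J→V→P = 9+7+5 = 21; finish at 21 weeks.
T has 9 weeks of float (longest path through it is 12).
The critical path is still J→V→P; finish is now 21 weeks.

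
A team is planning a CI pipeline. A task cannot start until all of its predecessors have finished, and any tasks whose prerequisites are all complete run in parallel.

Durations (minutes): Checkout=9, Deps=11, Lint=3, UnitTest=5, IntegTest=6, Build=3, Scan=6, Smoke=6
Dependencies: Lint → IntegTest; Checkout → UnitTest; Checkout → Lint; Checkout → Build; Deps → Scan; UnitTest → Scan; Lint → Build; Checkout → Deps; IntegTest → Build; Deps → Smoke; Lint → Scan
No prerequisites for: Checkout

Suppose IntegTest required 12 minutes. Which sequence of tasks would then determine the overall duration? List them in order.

Checkout, Lint, IntegTest, Build

Baseline: Checkout→Deps→Scan = 9+11+6 = 26 → 26 minutes.
The longest path through IntegTest is only 21 minutes, so IntegTest has float 5.
The binding chain switches to Checkout→Lint→IntegTest→Build = 9+3+12+3 = 27; finish 27 minutes.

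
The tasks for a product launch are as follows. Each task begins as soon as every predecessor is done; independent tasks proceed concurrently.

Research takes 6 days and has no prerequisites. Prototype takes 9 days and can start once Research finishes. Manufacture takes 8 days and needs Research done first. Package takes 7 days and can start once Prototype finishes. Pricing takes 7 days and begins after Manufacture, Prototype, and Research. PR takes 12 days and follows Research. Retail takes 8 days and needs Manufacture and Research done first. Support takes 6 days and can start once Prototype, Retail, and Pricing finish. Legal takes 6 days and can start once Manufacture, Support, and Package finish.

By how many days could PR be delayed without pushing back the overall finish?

Research→Prototype→Pricing→Support→Legal = 6+9+7+6+6 = 34 sets the makespan at 34 days.
The longest chain containing PR totals 18 days.
So PR can slip 34 − 18 = 16 days.

16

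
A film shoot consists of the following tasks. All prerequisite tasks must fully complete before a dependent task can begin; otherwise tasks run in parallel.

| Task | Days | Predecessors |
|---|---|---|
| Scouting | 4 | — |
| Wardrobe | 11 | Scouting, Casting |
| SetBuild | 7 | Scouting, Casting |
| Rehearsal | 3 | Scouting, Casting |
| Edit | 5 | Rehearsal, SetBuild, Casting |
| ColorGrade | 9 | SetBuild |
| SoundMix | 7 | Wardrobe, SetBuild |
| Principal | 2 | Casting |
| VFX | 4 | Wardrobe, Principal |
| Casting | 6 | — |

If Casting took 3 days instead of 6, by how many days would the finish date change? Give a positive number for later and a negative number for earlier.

-2

As given, the longest chain is Casting→Wardrobe→SoundMix = 6+11+7 = 24, so the finish is 24 days.
Casting lies on that path, so at 3 days the path becomes 21 days.
Now Scouting→Wardrobe→SoundMix = 4+11+7 = 22 is longest, so the finish becomes 22 days.
Change in finish: 22 − 24 = -2 days.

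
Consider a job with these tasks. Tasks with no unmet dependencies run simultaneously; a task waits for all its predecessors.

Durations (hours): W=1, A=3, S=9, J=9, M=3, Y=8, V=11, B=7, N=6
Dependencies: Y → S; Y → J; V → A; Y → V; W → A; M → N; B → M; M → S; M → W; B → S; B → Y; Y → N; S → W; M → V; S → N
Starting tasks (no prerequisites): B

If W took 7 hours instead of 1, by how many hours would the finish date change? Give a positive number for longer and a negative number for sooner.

Actual critical path: B→Y→S→N = 7+8+9+6 = 30 ⇒ 30 hours.
W has 2 hours of float (longest path through it is 28).
Now B→Y→S→W→A = 7+8+9+7+3 = 34 is longest, so the finish becomes 34 hours.
Change in finish: 34 − 30 = +4 hours.

4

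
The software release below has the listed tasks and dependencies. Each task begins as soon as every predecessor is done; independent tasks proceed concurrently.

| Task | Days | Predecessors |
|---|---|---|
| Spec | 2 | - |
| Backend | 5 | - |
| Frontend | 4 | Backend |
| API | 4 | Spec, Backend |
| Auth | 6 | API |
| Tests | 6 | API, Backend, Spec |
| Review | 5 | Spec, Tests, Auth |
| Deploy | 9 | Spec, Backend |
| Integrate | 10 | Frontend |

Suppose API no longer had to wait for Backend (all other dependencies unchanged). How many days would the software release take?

19

Original critical path: Backend→API→Auth→Review = 5+4+6+5 = 20 ⇒ 20 days.
Without Backend→API, API's earliest start moves from 5 to 2.
New critical path: Backend→Frontend→Integrate = 5+4+10 = 19 ⇒ 19 days.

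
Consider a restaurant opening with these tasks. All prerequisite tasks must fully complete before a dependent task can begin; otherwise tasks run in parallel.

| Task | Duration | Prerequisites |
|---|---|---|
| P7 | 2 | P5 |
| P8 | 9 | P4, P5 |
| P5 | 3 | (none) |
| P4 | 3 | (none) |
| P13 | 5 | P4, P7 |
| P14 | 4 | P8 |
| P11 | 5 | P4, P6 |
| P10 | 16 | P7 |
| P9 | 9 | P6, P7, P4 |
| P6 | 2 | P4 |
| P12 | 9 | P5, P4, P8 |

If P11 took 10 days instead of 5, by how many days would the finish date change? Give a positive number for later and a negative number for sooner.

Baseline: P4→P8→P12 = 3+9+9 = 21 → 21 days.
The longest path through P11 is only 10 days, so P11 has float 11.
No other chain overtakes it, so the finish is 21 days.
Change in finish: 21 − 21 = +0 days.

0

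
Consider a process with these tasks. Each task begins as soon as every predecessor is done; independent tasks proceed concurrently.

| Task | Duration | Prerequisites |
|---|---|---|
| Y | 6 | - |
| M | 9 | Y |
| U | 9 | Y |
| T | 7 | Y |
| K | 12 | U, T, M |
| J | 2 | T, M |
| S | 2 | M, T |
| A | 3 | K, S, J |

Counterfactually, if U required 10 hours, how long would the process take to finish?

31

The binding path is Y→U→K→A = 6+9+12+3 = 30; finish at 30 hours.
U lies on that path, so at 10 hours the path becomes 31 hours.
The critical path is still Y→U→K→A; finish is now 31 hours.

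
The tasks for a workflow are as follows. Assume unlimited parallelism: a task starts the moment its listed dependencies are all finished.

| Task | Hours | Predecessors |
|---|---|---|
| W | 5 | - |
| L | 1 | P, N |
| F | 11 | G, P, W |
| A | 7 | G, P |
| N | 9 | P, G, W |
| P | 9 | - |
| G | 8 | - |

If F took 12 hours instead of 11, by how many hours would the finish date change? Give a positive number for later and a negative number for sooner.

1

Actual critical path: P→F = 9+11 = 20 ⇒ 20 hours.
F lies on that path, so at 12 hours the path becomes 21 hours.
The critical path is still P→F; finish is now 21 hours.
Change in finish: 21 − 20 = +1 hours.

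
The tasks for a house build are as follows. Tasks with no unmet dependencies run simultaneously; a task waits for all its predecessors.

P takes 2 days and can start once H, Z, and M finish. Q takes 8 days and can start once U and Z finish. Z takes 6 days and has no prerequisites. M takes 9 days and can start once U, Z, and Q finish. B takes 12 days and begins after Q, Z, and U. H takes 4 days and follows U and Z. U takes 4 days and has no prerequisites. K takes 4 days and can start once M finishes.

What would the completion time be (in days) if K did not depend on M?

26

Before: longest chain Z→Q→M→K = 6+8+9+4 = 27, finish 27.
Without M→K, K's earliest start moves from 23 to 0.
The longest chain is now Z→Q→B = 6+8+12 = 26, so the house build takes 26 days.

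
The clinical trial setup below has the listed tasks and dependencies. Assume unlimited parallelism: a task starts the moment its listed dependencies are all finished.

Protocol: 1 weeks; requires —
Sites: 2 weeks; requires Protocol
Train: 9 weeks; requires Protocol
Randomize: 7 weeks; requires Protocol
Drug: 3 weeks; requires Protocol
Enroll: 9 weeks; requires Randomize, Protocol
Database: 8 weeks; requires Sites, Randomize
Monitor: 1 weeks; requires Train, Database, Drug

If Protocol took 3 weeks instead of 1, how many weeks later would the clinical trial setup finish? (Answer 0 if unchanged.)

2

Actual critical path: Protocol→Randomize→Enroll = 1+7+9 = 17 ⇒ 17 weeks.
Protocol lies on that path, so at 3 weeks the path becomes 19 weeks.
The critical path is still Protocol→Randomize→Enroll; finish is now 19 weeks.
Change in finish: 19 − 17 = +2 weeks.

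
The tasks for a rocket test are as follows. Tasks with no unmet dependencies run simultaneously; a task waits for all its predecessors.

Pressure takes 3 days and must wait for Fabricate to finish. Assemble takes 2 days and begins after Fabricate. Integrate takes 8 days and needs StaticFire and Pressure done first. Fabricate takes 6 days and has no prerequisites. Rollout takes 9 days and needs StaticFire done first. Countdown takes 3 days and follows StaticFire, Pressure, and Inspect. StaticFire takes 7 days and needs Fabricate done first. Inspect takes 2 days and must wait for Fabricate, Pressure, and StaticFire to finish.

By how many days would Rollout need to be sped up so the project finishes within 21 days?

1

Current finish: 22 days; target: 21.
Rollout is on every critical path, so each day cut from Rollout cuts the finish by one (this holds down to a finish of 21).
Need 22 − 21 = 1 day off Rollout → Rollout becomes 8 days, finish becomes 21.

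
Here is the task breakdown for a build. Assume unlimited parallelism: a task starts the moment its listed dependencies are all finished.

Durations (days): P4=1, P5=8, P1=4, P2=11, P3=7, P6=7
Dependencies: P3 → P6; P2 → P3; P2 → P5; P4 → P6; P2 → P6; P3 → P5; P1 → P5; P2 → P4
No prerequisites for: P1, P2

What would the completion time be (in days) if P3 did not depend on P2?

19

With the dependency in place, P2→P3→P5 = 11+7+8 = 26 sets the finish at 26 days.
Without P2→P3, P3's earliest start moves from 11 to 0.
After: P2→P4→P6 = 11+1+7 = 19 → 19 days.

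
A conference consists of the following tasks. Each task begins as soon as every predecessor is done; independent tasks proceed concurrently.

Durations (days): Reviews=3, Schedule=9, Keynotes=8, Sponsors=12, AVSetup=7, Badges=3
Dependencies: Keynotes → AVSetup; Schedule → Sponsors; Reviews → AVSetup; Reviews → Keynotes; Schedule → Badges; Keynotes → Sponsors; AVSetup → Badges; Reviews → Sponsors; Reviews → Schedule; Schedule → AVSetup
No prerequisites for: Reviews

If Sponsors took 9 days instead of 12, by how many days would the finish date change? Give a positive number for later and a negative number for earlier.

-2

The binding path is Reviews→Schedule→Sponsors = 3+9+12 = 24; finish at 24 days.
Since Sponsors is critical, the -3 change carries straight to that chain (now 21 days).
New critical path: Reviews→Schedule→AVSetup→Badges = 3+9+7+3 = 22 ⇒ 22 days.
Change in finish: 22 − 24 = -2 days.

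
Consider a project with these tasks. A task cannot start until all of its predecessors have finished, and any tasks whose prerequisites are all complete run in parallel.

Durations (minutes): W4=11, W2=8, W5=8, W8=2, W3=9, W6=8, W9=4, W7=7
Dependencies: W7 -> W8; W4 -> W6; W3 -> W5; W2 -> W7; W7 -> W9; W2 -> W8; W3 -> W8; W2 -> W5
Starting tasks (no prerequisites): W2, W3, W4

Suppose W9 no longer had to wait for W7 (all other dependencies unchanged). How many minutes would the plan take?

Original critical path: W2→W7→W9 = 8+7+4 = 19 ⇒ 19 minutes.
Without W7→W9, W9's earliest start moves from 15 to 0.
New critical path: W4→W6 = 11+8 = 19 ⇒ 19 minutes.

19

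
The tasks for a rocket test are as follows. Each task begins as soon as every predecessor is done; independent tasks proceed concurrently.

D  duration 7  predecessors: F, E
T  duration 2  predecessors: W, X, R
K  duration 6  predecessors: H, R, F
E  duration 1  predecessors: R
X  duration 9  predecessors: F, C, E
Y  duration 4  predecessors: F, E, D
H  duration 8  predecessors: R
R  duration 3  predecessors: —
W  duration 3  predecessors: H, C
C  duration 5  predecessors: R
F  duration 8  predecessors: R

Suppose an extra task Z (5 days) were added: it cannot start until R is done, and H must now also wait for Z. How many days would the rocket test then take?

Originally the rocket test takes 22 days.
With Z inserted, H now waits for max(R, Z).
New critical path: R→Z→H→K = 3+5+8+6 = 22 ⇒ 22 days.

22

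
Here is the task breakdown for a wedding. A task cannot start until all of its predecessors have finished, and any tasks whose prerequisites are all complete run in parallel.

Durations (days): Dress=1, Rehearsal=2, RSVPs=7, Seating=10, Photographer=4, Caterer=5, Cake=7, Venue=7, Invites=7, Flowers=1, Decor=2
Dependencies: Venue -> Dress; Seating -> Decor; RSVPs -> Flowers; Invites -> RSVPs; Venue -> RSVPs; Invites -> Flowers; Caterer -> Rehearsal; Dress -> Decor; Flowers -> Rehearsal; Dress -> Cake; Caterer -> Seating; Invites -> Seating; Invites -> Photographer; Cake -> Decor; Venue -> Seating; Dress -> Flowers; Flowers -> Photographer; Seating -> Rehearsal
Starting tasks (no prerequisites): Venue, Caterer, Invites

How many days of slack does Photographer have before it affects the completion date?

Venue→RSVPs→Flowers→Photographer = 7+7+1+4 = 19 sets the makespan at 19 days.
The longest chain containing Photographer totals 19 days.
So Photographer can slip 19 − 19 = 0 days.

0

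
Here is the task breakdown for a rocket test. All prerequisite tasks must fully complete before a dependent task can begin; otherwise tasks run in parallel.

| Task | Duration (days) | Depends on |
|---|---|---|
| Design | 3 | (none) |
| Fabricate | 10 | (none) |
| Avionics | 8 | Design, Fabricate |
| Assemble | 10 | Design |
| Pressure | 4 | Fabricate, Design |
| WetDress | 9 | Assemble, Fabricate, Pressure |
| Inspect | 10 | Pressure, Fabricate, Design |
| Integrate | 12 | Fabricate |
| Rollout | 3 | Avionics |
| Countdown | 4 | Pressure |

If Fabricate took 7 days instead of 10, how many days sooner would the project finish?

Baseline: Fabricate→Pressure→Inspect = 10+4+10 = 24 → 24 days.
Fabricate lies on that path, so at 7 days the path becomes 21 days.
New critical path: Design→Assemble→WetDress = 3+10+9 = 22 ⇒ 22 days.
Change in finish: 22 − 24 = -2 days.

2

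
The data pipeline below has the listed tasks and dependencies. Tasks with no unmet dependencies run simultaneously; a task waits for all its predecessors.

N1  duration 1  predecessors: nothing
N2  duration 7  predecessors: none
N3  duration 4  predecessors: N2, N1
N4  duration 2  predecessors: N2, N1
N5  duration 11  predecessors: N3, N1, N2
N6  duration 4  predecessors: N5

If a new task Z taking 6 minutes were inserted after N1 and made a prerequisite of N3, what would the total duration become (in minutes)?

Originally the plan takes 26 minutes.
With Z inserted, N3 now waits for max(N2, N1, Z).
New critical path: N1→Z→N3→N5→N6 = 1+6+4+11+4 = 26 ⇒ 26 minutes.

26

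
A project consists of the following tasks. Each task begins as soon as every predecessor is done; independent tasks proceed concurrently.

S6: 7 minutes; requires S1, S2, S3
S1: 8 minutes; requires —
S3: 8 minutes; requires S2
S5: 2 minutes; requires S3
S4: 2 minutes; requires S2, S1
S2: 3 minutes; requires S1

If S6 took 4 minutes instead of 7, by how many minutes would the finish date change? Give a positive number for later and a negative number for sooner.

-3

Critical path before the change: S1→S2→S3→S6 = 8+3+8+7 = 26 giving 26 minutes.
Since S6 is critical, the -3 change carries straight to that chain (now 23 minutes).
No other chain overtakes it, so the finish is 23 minutes.
Change in finish: 23 − 26 = -3 minutes.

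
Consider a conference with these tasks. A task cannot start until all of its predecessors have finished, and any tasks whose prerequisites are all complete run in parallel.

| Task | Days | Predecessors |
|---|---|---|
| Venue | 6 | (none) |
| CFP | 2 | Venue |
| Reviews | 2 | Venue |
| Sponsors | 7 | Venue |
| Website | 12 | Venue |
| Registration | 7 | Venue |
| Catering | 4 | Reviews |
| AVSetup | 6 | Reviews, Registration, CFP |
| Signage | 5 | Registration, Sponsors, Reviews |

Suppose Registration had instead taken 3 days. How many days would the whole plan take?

18

As given, the longest chain is Venue→Registration→AVSetup = 6+7+6 = 19, so the finish is 19 days.
Registration lies on that path, so at 3 days the path becomes 15 days.
Now Venue→Sponsors→Signage = 6+7+5 = 18 is longest, so the finish becomes 18 days.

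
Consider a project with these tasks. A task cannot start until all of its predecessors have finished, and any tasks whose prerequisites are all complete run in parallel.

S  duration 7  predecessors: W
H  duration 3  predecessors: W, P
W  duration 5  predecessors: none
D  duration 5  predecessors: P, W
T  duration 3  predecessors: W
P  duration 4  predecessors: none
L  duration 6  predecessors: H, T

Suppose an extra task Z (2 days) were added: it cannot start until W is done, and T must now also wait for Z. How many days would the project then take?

Originally the project takes 14 days.
With Z inserted, T now waits for max(W, Z).
New critical path: W→Z→T→L = 5+2+3+6 = 16 ⇒ 16 days.

16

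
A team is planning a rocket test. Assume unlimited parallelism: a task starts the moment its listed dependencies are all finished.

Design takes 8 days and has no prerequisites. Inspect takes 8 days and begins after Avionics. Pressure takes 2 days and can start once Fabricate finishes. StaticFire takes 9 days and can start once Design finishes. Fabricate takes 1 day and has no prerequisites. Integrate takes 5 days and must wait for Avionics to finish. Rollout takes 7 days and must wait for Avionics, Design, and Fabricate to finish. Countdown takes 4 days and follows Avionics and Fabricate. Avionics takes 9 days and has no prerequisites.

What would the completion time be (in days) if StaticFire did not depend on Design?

With the dependency in place, Design→StaticFire = 8+9 = 17 sets the finish at 17 days.
Without Design→StaticFire, StaticFire's earliest start moves from 8 to 0.
After: Avionics→Inspect = 9+8 = 17 → 17 days.

17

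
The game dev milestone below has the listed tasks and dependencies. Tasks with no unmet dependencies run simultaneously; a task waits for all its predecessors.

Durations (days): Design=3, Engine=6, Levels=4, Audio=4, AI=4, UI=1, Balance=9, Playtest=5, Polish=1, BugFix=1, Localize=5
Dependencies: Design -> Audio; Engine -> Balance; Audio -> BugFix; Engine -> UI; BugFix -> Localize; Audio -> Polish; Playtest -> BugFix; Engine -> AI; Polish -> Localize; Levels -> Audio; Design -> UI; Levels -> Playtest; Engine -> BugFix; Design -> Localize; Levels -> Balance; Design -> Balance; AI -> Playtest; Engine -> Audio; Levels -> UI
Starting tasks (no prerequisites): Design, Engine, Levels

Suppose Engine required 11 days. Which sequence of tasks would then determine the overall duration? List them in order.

Engine, AI, Playtest, BugFix, Localize

As given, the longest chain is Engine→AI→Playtest→BugFix→Localize = 6+4+5+1+5 = 21, so the finish is 21 days.
Engine is on the critical path; changing it to 11 makes that path 26 days.
The critical path is still Engine→AI→Playtest→BugFix→Localize; finish is now 26 days.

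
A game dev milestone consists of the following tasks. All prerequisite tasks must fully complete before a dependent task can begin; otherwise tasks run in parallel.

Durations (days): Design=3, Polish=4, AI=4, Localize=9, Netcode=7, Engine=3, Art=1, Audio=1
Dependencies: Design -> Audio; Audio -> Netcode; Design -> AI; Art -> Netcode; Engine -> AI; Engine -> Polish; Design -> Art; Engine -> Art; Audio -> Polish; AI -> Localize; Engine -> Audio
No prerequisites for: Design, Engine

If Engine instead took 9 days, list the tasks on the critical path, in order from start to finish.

Engine, AI, Localize

The binding path is Engine→AI→Localize = 3+4+9 = 16; finish at 16 days.
Since Engine is critical, the +6 change carries straight to that chain (now 22 days).
That remains the longest chain; total 22 days.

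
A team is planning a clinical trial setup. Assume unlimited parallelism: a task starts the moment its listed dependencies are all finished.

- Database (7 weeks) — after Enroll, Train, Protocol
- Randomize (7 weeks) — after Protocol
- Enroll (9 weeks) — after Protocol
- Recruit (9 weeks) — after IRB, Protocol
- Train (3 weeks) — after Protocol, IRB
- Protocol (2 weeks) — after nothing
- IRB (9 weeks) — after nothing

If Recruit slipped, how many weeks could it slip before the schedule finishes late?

The longest chain is IRB→Train→Database = 9+3+7 = 19; overall finish 19 weeks.
Recruit finishes as early as 18 and must finish by 19.
Float = 19 − 18 = 1.

1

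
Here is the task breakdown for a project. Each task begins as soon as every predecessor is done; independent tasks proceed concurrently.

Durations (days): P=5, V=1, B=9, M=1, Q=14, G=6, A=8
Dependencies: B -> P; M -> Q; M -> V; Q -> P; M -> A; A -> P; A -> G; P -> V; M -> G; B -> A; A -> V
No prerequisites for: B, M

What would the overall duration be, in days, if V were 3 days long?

25

Baseline: B→A→P→V = 9+8+5+1 = 23 → 23 days.
Since V is critical, the +2 change carries straight to that chain (now 25 days).
No other chain overtakes it, so the finish is 25 days.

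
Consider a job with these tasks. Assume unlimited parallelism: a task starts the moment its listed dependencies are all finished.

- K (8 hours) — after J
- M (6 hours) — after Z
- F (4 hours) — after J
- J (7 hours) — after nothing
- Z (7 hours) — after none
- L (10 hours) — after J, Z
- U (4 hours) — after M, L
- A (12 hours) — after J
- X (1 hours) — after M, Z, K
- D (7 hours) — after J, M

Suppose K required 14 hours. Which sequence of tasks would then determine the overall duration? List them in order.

J, K, X

Critical path before the change: J→L→U = 7+10+4 = 21 giving 21 hours.
The longest path through K is only 16 hours, so K has float 5.
The binding chain switches to J→K→X = 7+14+1 = 22; finish 22 hours.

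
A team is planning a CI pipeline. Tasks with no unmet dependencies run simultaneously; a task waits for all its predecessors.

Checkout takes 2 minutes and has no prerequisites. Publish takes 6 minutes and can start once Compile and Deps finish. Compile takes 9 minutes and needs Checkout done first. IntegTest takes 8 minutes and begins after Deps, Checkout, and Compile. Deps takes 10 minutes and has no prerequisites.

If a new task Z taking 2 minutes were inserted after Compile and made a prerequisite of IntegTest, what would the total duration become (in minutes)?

21

Originally the CI pipeline takes 19 minutes.
With Z inserted, IntegTest now waits for max(Deps, Checkout, Compile, Z).
New critical path: Checkout→Compile→Z→IntegTest = 2+9+2+8 = 21 ⇒ 21 minutes.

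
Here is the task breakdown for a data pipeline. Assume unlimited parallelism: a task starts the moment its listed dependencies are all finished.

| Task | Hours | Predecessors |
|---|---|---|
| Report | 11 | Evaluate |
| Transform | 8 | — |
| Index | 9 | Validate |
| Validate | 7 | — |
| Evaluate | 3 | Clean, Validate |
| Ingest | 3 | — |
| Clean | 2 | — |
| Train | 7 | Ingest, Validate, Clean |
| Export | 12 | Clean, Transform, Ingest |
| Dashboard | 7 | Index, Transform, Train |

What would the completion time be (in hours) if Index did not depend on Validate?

21

Original critical path: Validate→Index→Dashboard = 7+9+7 = 23 ⇒ 23 hours.
Without Validate→Index, Index's earliest start moves from 7 to 0.
The longest chain is now Validate→Train→Dashboard = 7+7+7 = 21, so the job takes 21 hours.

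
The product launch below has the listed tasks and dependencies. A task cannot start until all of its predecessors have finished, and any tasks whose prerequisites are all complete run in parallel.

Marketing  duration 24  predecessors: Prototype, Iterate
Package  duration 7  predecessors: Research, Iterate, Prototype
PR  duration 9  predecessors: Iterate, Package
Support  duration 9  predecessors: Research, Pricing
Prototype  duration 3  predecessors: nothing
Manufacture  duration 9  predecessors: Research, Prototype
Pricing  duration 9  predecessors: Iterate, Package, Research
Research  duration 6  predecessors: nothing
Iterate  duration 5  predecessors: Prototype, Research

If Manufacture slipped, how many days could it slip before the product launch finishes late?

21

Critical path: Research→Iterate→Package→Pricing→Support = 6+5+7+9+9 = 36, so the finish is 36 days.
Manufacture finishes as early as 15 and must finish by 36.
So Manufacture can slip 36 − 15 = 21 days.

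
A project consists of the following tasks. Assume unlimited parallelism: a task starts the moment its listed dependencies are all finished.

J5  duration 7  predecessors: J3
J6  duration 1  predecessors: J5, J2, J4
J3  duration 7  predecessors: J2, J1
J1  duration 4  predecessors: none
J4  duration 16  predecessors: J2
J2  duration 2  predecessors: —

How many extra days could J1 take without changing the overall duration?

Critical path: J1→J3→J5→J6 = 4+7+7+1 = 19, so the finish is 19 days.
The longest chain containing J1 totals 19 days.
Slack of J1 = 0 − 0 = 0 days.

0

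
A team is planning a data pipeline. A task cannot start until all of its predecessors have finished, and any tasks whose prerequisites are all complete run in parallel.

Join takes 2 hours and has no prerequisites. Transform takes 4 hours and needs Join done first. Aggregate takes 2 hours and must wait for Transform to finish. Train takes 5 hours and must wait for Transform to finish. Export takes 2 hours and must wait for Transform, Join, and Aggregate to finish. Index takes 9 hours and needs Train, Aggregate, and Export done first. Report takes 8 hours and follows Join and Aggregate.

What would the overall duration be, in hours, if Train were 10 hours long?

Critical path before the change: Join→Transform→Train→Index = 2+4+5+9 = 20 giving 20 hours.
Since Train is critical, the +5 change carries straight to that chain (now 25 hours).
That remains the longest chain; total 25 hours.

25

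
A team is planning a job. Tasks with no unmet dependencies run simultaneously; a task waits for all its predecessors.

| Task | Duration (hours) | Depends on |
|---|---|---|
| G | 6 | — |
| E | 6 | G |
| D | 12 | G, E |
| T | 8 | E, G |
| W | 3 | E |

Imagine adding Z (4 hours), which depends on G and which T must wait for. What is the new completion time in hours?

Originally the job takes 24 hours.
With Z inserted, T now waits for max(E, G, Z).
New critical path: G→E→D = 6+6+12 = 24 ⇒ 24 hours.

24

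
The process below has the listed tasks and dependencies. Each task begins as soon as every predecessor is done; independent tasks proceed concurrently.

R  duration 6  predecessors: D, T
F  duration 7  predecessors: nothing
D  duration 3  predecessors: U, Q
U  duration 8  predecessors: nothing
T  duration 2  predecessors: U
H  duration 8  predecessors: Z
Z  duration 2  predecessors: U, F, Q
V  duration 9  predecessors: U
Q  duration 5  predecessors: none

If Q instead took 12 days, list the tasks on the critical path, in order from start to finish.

Q, Z, H

As given, the longest chain is U→Z→H = 8+2+8 = 18, so the finish is 18 days.
Q has 3 days of float (longest path through it is 15).
The binding chain switches to Q→Z→H = 12+2+8 = 22; finish 22 days.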